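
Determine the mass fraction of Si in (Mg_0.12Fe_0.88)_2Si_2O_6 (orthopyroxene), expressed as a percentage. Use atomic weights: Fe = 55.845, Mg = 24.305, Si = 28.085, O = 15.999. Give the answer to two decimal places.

21.92 wt%

Molar mass of (Mg_0.12Fe_0.88)_2Si_2O_6: 0.24*24.305 + 1.76*55.845 + 2*28.085 + 6*15.999 = 256.284 g/mol.
Mass of Si per formula unit: 2 × 28.085 = 56.170 g.
Weight fraction Si = 56.170 / 256.284 = 0.2192.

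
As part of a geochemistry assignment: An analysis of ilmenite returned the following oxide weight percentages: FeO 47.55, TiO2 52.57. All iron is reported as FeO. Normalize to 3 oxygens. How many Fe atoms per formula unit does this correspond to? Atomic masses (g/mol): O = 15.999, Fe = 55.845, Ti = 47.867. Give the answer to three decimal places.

1.004 Fe apfu

47.55 wt% FeO ÷ 71.844 g/mol = 0.66185 mol, giving 0.66185 Fe and 0.66185 O.
52.57 wt% TiO2 ÷ 79.865 g/mol = 0.65824 mol, giving 0.65824 Ti and 1.31648 O.
Oxygen sums to 1.97833; scaling by 3/1.97833 = 1.51643 puts the formula on 3 O.
Fe: 0.66185 × 1.51643 = 1.004 atoms per formula unit.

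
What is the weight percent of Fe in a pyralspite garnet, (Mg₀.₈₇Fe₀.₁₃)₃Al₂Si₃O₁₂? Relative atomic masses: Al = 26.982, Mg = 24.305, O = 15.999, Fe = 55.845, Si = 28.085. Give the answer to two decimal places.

Molar mass of (Mg₀.₈₇Fe₀.₁₃)₃Al₂Si₃O₁₂: 2.61×24.305 + 0.39×55.845 + 2×26.982 + 3×28.085 + 12×15.999 = 415.423 g/mol.
Mass of Fe per formula unit: 0.39 × 55.845 = 21.780 g.
Weight fraction Fe = 21.780 / 415.423 = 0.0524.

5.24 wt%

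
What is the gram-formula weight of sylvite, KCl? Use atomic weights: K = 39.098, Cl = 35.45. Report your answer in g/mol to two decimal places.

74.55 g/mol

The formula mass is the sum 1(39.098) + 1(35.45).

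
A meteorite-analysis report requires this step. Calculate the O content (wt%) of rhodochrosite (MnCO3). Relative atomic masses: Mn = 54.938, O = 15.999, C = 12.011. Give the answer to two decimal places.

41.76 wt%

Molar mass of MnCO3: 1×54.938 + 1×12.011 + 3×15.999 = 114.946 g/mol.
Mass of O per formula unit: 3 × 15.999 = 47.997 g.
Weight fraction O = 47.997 / 114.946 = 0.4176.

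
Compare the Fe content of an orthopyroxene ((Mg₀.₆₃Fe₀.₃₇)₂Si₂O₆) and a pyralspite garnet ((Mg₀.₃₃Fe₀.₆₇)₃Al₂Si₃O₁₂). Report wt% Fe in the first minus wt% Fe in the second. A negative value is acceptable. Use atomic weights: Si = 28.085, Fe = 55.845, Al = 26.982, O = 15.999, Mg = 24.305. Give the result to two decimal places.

M((Mg₀.₆₃Fe₀.₃₇)₂Si₂O₆) = 224.114 g/mol, so wt% Fe = 41.325/224.114 × 100 = 18.44%.
M((Mg₀.₃₃Fe₀.₆₇)₃Al₂Si₃O₁₂) = 466.517 g/mol, so wt% Fe = 112.248/466.517 × 100 = 24.06%.
18.44 − 24.06 = -5.62 pp.

-5.62 percentage points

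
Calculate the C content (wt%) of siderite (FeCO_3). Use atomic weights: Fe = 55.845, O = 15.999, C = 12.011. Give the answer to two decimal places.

Formula mass = 1·55.845 + 1·12.011 + 3·15.999 = 115.853 g/mol, of which 12.011 g is C.
So C makes up 12.011/115.853 = 0.1037 of the mass, i.e. 10.37%.

10.37 wt%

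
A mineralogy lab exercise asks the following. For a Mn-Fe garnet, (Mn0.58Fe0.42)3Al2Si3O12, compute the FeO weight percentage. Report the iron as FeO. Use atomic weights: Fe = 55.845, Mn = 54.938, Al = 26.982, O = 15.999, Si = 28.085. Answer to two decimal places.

18.24 wt%

M((Mn0.58Fe0.42)3Al2Si3O12) = 496.164 g/mol; M(FeO) = 71.844 g/mol.
Moles FeO per formula unit = 1.26 Fe ÷ 1 = 1.2600.
FeO fraction = (1.2600 × 71.844) / 496.164 = 90.523/496.164 = 0.1824.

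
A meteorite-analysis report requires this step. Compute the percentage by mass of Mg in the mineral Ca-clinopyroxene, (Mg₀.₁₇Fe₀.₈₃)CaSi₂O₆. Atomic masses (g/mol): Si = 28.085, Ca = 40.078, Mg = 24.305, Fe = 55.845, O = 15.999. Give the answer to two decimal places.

Formula mass = 0.17*24.305 + 0.83*55.845 + 1*40.078 + 2*28.085 + 6*15.999 = 242.725 g/mol, of which 4.132 g is Mg.
So Mg makes up 4.132/242.725 = 0.0170 of the mass, i.e. 1.70%.

1.70 mass %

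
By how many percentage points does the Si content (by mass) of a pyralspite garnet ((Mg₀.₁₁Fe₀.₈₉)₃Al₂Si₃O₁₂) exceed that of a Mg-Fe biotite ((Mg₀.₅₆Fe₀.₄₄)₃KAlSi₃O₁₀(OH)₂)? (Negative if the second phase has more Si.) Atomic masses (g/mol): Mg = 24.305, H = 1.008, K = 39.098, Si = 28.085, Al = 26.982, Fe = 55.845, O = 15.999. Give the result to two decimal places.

M((Mg₀.₁₁Fe₀.₈₉)₃Al₂Si₃O₁₂) = 487.334 g/mol, so wt% Si = 84.255/487.334 × 100 = 17.29%.
M((Mg₀.₅₆Fe₀.₄₄)₃KAlSi₃O₁₀(OH)₂) = 458.887 g/mol, so wt% Si = 84.255/458.887 × 100 = 18.36%.
17.29 − 18.36 = -1.07 pp.

-1.07 percentage points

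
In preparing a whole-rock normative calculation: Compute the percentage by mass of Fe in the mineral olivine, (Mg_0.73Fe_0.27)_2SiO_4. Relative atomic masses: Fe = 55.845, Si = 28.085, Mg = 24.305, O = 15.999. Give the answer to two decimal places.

M((Mg_0.73Fe_0.27)_2SiO_4) = 157.723 g/mol.
Fe contributes 0.54 × 55.845 = 30.156 g per mole.
30.156/157.723 = 0.1912 → 19.12%.

19.12 weight percent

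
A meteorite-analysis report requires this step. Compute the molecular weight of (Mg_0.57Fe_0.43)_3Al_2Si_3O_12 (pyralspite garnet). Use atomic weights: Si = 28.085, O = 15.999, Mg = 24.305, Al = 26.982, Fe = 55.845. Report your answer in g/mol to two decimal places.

M = 1.71·24.305 + 1.29·55.845 + 2·26.982 + 3·28.085 + 12·15.999

443.81 g/mol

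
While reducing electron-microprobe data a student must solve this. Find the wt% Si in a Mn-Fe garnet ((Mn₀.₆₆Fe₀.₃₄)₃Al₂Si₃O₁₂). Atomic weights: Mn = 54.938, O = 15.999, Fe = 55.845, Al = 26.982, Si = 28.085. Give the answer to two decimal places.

Molar mass of (Mn₀.₆₆Fe₀.₃₄)₃Al₂Si₃O₁₂: 1.98*54.938 + 1.02*55.845 + 2*26.982 + 3*28.085 + 12*15.999 = 495.946 g/mol.
Mass of Si per formula unit: 3 × 28.085 = 84.255 g.
Weight fraction Si = 84.255 / 495.946 = 0.1699.

16.99 wt%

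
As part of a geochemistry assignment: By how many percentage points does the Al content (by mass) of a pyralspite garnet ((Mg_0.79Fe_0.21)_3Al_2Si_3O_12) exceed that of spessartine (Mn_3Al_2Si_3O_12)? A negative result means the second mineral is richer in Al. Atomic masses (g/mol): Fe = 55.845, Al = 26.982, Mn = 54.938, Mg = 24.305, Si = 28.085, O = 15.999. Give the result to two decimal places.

M((Mg_0.79Fe_0.21)_3Al_2Si_3O_12) = 422.992 g/mol, so wt% Al = 53.964/422.992 × 100 = 12.76%.
M(Mn_3Al_2Si_3O_12) = 495.021 g/mol, so wt% Al = 53.964/495.021 × 100 = 10.90%.
12.76 − 10.90 = 1.86 pp.

1.86 percentage points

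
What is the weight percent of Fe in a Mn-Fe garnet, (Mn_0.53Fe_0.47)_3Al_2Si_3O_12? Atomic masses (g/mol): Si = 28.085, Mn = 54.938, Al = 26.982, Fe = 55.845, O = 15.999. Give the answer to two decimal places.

Formula mass = 1.59·54.938 + 1.41·55.845 + 2·26.982 + 3·28.085 + 12·15.999 = 496.300 g/mol, of which 78.741 g is Fe.
So Fe makes up 78.741/496.300 = 0.1587 of the mass, i.e. 15.87%.

15.87 mass %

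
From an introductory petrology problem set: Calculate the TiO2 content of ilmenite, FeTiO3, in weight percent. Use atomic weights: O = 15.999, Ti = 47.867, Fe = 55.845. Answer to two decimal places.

Molar mass of FeTiO3 = 1*55.845 + 1*47.867 + 3*15.999 = 151.709 g/mol.
Each formula unit contains 1 Ti, equivalent to 1/1 = 1.0000 mol TiO2.
M(TiO2) = 1×47.867 + 2×15.999 = 79.865 g/mol.
Mass of TiO2 per formula unit = 1.0000 × 79.865 = 79.865 g.
TiO2 wt% = 79.865 / 151.709 × 100 = 52.64%.

52.64 wt%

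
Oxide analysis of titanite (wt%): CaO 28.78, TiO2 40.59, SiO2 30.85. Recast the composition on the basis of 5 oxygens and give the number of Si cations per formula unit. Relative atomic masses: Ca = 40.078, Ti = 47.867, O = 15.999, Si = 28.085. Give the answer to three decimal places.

CaO (M=56.077): mol = 0.51322; Ca = 0.51322, O = 0.51322.
TiO2 (M=79.865): mol = 0.50823; Ti = 0.50823, O = 1.01646.
SiO2 (M=60.083): mol = 0.51346; Si = 0.51346, O = 1.02692.
ΣO = 2.55660; factor = 5/ΣO = 1.95572.
Si apfu = 0.51346 × 1.95572 = 1.004.

1.004 Si apfu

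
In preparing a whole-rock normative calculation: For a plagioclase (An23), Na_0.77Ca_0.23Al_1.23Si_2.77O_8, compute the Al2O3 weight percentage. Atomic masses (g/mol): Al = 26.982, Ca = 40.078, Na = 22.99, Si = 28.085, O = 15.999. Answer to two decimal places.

Molar mass of Na_0.77Ca_0.23Al_1.23Si_2.77O_8 = 0.77×22.99 + 0.23×40.078 + 1.23×26.982 + 2.77×28.085 + 8×15.999 = 265.896 g/mol.
Each formula unit contains 1.23 Al, equivalent to 1.23/2 = 0.6150 mol Al2O3.
M(Al2O3) = 2×26.982 + 3×15.999 = 101.961 g/mol.
Mass of Al2O3 per formula unit = 0.6150 × 101.961 = 62.706 g.
Al2O3 wt% = 62.706 / 265.896 × 100 = 23.58%.

23.58 wt%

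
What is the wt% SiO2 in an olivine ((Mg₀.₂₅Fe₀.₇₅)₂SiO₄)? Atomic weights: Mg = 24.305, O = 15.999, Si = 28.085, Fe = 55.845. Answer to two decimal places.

31.96 wt%

Formula mass = 188.001 g/mol.
1 Si → 1.0000 mol SiO2 per formula unit; M(SiO2) = 60.083, so SiO2 mass = 60.083 g.
60.083/188.001 × 100 = 31.96 wt%.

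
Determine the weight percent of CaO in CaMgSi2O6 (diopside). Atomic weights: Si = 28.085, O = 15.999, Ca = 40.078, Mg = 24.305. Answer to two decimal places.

25.90 wt%

Molar mass of CaMgSi2O6 = 1·40.078 + 1·24.305 + 2·28.085 + 6·15.999 = 216.547 g/mol.
Each formula unit contains 1 Ca, equivalent to 1/1 = 1.0000 mol CaO.
M(CaO) = 1×40.078 + 1×15.999 = 56.077 g/mol.
Mass of CaO per formula unit = 1.0000 × 56.077 = 56.077 g.
CaO wt% = 56.077 / 216.547 × 100 = 25.90%.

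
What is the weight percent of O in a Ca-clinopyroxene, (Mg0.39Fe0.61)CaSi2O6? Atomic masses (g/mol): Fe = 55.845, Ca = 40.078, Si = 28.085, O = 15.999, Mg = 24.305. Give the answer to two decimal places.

Molar mass of (Mg0.39Fe0.61)CaSi2O6: 0.39·24.305 + 0.61·55.845 + 1·40.078 + 2·28.085 + 6·15.999 = 235.786 g/mol.
Mass of O per formula unit: 6 × 15.999 = 95.994 g.
Weight fraction O = 95.994 / 235.786 = 0.4071.

40.71 mass %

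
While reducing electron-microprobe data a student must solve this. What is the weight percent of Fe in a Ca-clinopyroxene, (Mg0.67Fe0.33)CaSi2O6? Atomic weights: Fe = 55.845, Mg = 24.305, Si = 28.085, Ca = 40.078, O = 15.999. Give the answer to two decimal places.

Formula mass = 0.67*24.305 + 0.33*55.845 + 1*40.078 + 2*28.085 + 6*15.999 = 226.955 g/mol, of which 18.429 g is Fe.
So Fe makes up 18.429/226.955 = 0.0812 of the mass, i.e. 8.12%.

8.12 weight percent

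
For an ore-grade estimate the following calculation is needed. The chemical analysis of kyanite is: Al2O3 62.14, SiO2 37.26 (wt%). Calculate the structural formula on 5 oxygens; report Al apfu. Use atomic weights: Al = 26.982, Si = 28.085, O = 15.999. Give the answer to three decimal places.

Al2O3: 62.14/101.961 = 0.60945 mol → 1.21890 mol Al, 1.82835 mol O.
SiO2: 37.26/60.083 = 0.62014 mol → 0.62014 mol Si, 1.24028 mol O.
Total oxygen = 3.06863 mol. Normalization factor = 5/3.06863 = 1.62939.
Al per 5 O = 1.21890 × 1.62939 = 1.986.

1.986 Al apfu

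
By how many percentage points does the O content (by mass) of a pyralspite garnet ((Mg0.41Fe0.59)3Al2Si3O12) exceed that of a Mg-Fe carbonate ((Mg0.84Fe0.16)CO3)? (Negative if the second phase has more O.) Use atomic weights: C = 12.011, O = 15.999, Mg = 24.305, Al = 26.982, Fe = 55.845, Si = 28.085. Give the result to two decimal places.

-11.88 percentage points

First mineral: 191.988 g O in 458.948 g formula = 41.83 wt% O.
Second mineral: 47.997 g O in 89.359 g formula = 53.71 wt% O.
41.83% − 53.71% gives a difference of -11.88 percentage points.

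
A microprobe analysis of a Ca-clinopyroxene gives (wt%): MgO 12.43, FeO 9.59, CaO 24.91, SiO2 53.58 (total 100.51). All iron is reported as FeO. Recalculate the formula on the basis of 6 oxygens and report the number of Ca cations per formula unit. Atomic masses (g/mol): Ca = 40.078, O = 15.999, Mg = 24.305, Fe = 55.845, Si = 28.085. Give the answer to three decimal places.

0.998 Ca apfu

12.43 wt% MgO ÷ 40.304 g/mol = 0.30841 mol, giving 0.30841 Mg and 0.30841 O.
9.59 wt% FeO ÷ 71.844 g/mol = 0.13348 mol, giving 0.13348 Fe and 0.13348 O.
24.91 wt% CaO ÷ 56.077 g/mol = 0.44421 mol, giving 0.44421 Ca and 0.44421 O.
53.58 wt% SiO2 ÷ 60.083 g/mol = 0.89177 mol, giving 0.89177 Si and 1.78354 O.
Oxygen sums to 2.66964; scaling by 6/2.66964 = 2.24749 puts the formula on 6 O.
Ca: 0.44421 × 2.24749 = 0.998 atoms per formula unit.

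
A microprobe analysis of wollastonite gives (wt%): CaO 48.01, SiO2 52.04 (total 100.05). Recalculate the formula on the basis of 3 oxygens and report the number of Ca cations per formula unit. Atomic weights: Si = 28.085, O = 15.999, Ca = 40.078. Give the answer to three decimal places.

CaO (M=56.077): mol = 0.85614; Ca = 0.85614, O = 0.85614.
SiO2 (M=60.083): mol = 0.86614; Si = 0.86614, O = 1.73228.
ΣO = 2.58842; factor = 3/ΣO = 1.15901.
Ca apfu = 0.85614 × 1.15901 = 0.992.

0.992 Ca apfu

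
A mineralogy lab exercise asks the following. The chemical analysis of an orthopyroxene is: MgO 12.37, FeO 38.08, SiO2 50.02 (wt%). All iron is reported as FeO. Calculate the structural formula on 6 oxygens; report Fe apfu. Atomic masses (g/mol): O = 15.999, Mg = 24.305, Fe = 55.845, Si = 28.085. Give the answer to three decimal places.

MgO: 12.37/40.304 = 0.30692 mol → 0.30692 mol Mg, 0.30692 mol O.
FeO: 38.08/71.844 = 0.53004 mol → 0.53004 mol Fe, 0.53004 mol O.
SiO2: 50.02/60.083 = 0.83252 mol → 0.83252 mol Si, 1.66504 mol O.
Total oxygen = 2.50200 mol. Normalization factor = 6/2.50200 = 2.39808.
Fe per 6 O = 0.53004 × 2.39808 = 1.271.

1.271 Fe apfu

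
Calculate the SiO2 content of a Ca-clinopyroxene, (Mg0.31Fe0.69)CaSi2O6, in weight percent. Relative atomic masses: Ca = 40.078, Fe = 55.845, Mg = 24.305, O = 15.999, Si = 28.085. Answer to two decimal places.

50.42 wt%

Molar mass of (Mg0.31Fe0.69)CaSi2O6 = 0.31·24.305 + 0.69·55.845 + 1·40.078 + 2·28.085 + 6·15.999 = 238.310 g/mol.
Each formula unit contains 2 Si, equivalent to 2/1 = 2.0000 mol SiO2.
M(SiO2) = 1×28.085 + 2×15.999 = 60.083 g/mol.
Mass of SiO2 per formula unit = 2.0000 × 60.083 = 120.166 g.
SiO2 wt% = 120.166 / 238.310 × 100 = 50.42%.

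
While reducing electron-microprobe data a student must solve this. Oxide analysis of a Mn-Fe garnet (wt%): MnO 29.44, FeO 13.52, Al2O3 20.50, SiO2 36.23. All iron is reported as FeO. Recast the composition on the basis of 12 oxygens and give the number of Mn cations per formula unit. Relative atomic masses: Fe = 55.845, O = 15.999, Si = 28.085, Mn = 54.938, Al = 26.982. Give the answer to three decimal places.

MnO (M=70.937): mol = 0.41502; Mn = 0.41502, O = 0.41502.
FeO (M=71.844): mol = 0.18819; Fe = 0.18819, O = 0.18819.
Al2O3 (M=101.961): mol = 0.20106; Al = 0.40212, O = 0.60318.
SiO2 (M=60.083): mol = 0.60300; Si = 0.60300, O = 1.20600.
ΣO = 2.41239; factor = 12/ΣO = 4.97432.
Mn apfu = 0.41502 × 4.97432 = 2.064.

2.064 Mn apfu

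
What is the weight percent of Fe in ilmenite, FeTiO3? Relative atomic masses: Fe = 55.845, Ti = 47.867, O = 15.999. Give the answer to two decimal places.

36.81 wt%

Molar mass of FeTiO3: 1·55.845 + 1·47.867 + 3·15.999 = 151.709 g/mol.
Mass of Fe per formula unit: 1 × 55.845 = 55.845 g.
Weight fraction Fe = 55.845 / 151.709 = 0.3681.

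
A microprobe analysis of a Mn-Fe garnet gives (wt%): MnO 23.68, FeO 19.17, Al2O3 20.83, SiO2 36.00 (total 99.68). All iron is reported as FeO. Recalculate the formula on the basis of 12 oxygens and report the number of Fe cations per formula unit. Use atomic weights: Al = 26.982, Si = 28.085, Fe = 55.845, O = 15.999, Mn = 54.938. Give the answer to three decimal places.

1.328 Fe apfu

23.68 wt% MnO ÷ 70.937 g/mol = 0.33382 mol, giving 0.33382 Mn and 0.33382 O.
19.17 wt% FeO ÷ 71.844 g/mol = 0.26683 mol, giving 0.26683 Fe and 0.26683 O.
20.83 wt% Al2O3 ÷ 101.961 g/mol = 0.20429 mol, giving 0.40858 Al and 0.61287 O.
36.00 wt% SiO2 ÷ 60.083 g/mol = 0.59917 mol, giving 0.59917 Si and 1.19834 O.
Oxygen sums to 2.41186; scaling by 12/2.41186 = 4.97541 puts the formula on 12 O.
Fe: 0.26683 × 4.97541 = 1.328 atoms per formula unit.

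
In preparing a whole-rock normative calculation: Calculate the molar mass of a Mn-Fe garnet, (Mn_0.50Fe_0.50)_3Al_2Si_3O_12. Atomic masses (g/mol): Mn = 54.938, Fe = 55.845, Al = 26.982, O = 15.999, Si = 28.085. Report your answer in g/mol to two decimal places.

Mn: 1.50 × 54.938 = 82.4070
Fe: 1.50 × 55.845 = 83.7675
Al: 2 × 26.982 = 53.9640
Si: 3 × 28.085 = 84.2550
O: 12 × 15.999 = 191.9880
Summing the contributions gives the formula mass.

496.38 g/mol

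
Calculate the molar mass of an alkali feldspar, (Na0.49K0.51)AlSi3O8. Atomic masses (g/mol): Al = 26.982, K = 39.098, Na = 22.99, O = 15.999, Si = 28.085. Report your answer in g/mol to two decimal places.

270.43 g/mol

The formula mass is the sum 0.49(22.99) + 0.51(39.098) + 1(26.982) + 3(28.085) + 8(15.999).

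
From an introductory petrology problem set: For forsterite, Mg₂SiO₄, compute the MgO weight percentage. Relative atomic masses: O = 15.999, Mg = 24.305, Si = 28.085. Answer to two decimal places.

57.29 wt%

Formula mass = 140.691 g/mol.
2 Mg → 2.0000 mol MgO per formula unit; M(MgO) = 40.304, so MgO mass = 80.608 g.
80.608/140.691 × 100 = 57.29 wt%.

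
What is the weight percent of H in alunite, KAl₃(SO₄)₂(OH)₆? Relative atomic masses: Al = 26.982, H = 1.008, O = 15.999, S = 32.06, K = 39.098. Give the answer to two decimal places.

1.46 mass %

Molar mass of KAl₃(SO₄)₂(OH)₆: 1×39.098 + 3×26.982 + 2×32.06 + 14×15.999 + 6×1.008 = 414.198 g/mol.
Mass of H per formula unit: 6 × 1.008 = 6.048 g.
Weight fraction H = 6.048 / 414.198 = 0.0146.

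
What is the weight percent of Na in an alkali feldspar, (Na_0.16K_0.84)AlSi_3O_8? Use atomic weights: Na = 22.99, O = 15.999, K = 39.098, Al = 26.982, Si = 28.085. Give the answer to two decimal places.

1.33 wt%

Formula mass = 0.16×22.99 + 0.84×39.098 + 1×26.982 + 3×28.085 + 8×15.999 = 275.750 g/mol, of which 3.678 g is Na.
So Na makes up 3.678/275.750 = 0.0133 of the mass, i.e. 1.33%.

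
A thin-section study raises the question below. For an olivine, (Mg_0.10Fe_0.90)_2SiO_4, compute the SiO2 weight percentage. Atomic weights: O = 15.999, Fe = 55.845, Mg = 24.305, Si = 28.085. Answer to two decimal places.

Molar mass of (Mg_0.10Fe_0.90)_2SiO_4 = 0.20*24.305 + 1.80*55.845 + 1*28.085 + 4*15.999 = 197.463 g/mol.
Each formula unit contains 1 Si, equivalent to 1/1 = 1.0000 mol SiO2.
M(SiO2) = 1×28.085 + 2×15.999 = 60.083 g/mol.
Mass of SiO2 per formula unit = 1.0000 × 60.083 = 60.083 g.
SiO2 wt% = 60.083 / 197.463 × 100 = 30.43%.

30.43 wt%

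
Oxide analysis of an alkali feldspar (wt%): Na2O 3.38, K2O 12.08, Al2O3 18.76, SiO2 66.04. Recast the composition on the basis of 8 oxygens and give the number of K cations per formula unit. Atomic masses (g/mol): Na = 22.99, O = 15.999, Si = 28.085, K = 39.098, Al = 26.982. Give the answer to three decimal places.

0.700 K apfu

Na2O (M=61.979): mol = 0.05453; Na = 0.10906, O = 0.05453.
K2O (M=94.195): mol = 0.12824; K = 0.25648, O = 0.12824.
Al2O3 (M=101.961): mol = 0.18399; Al = 0.36798, O = 0.55197.
SiO2 (M=60.083): mol = 1.09915; Si = 1.09915, O = 2.19830.
ΣO = 2.93304; factor = 8/ΣO = 2.72755.
K apfu = 0.25648 × 2.72755 = 0.700.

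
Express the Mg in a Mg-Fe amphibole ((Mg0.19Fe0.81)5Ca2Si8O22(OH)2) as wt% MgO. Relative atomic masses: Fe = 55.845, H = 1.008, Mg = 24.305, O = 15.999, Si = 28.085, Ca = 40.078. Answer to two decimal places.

4.07 wt%

Formula mass = 940.090 g/mol.
0.95 Mg → 0.9500 mol MgO per formula unit; M(MgO) = 40.304, so MgO mass = 38.289 g.
38.289/940.090 × 100 = 4.07 wt%.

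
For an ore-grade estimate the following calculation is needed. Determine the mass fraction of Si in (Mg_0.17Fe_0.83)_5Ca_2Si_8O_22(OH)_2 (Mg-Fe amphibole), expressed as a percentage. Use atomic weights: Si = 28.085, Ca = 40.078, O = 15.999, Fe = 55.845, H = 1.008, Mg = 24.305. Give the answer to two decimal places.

M((Mg_0.17Fe_0.83)_5Ca_2Si_8O_22(OH)_2) = 943.244 g/mol.
Si contributes 8 × 28.085 = 224.680 g per mole.
224.680/943.244 = 0.2382 → 23.82%.

23.82 mass %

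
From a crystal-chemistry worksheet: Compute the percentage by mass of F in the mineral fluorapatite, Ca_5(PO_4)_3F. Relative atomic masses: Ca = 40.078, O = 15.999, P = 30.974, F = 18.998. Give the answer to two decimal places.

M(Ca_5(PO_4)_3F) = 504.298 g/mol.
F contributes 1 × 18.998 = 18.998 g per mole.
18.998/504.298 = 0.0377 → 3.77%.

3.77 weight percent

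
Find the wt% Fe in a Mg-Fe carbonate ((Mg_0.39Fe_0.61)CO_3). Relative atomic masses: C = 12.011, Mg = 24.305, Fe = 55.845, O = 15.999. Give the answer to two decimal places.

M((Mg_0.39Fe_0.61)CO_3) = 103.552 g/mol.
Fe contributes 0.61 × 55.845 = 34.065 g per mole.
34.065/103.552 = 0.3290 → 32.90%.

32.90 mass %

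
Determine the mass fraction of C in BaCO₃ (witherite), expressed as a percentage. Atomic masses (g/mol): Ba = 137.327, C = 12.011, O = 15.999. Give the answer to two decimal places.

M(BaCO₃) = 197.335 g/mol.
C contributes 1 × 12.011 = 12.011 g per mole.
12.011/197.335 = 0.0609 → 6.09%.

6.09 weight percent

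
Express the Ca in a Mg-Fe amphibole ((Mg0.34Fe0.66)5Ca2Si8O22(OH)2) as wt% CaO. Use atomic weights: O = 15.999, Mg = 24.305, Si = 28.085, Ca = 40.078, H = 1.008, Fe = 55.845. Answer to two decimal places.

M((Mg0.34Fe0.66)5Ca2Si8O22(OH)2) = 916.435 g/mol; M(CaO) = 56.077 g/mol.
Moles CaO per formula unit = 2 Ca ÷ 1 = 2.0000.
CaO fraction = (2.0000 × 56.077) / 916.435 = 112.154/916.435 = 0.1224.

12.24 wt%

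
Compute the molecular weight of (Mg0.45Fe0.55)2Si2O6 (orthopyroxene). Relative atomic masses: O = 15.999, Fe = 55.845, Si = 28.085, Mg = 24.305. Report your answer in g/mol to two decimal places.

235.47 g/mol

The formula mass is the sum 0.90(24.305) + 1.10(55.845) + 2(28.085) + 6(15.999).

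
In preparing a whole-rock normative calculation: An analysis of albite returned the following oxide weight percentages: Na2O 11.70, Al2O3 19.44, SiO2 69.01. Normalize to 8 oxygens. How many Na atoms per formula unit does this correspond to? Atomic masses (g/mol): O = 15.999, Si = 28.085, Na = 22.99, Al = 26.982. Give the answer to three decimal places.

11.70 wt% Na2O ÷ 61.979 g/mol = 0.18877 mol, giving 0.37754 Na and 0.18877 O.
19.44 wt% Al2O3 ÷ 101.961 g/mol = 0.19066 mol, giving 0.38132 Al and 0.57198 O.
69.01 wt% SiO2 ÷ 60.083 g/mol = 1.14858 mol, giving 1.14858 Si and 2.29716 O.
Oxygen sums to 3.05791; scaling by 8/3.05791 = 2.61617 puts the formula on 8 O.
Na: 0.37754 × 2.61617 = 0.988 atoms per formula unit.

0.988 Na apfu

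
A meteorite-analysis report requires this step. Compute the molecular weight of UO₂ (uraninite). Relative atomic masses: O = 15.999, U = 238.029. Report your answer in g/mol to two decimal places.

270.03 g/mol

U: 1 × 238.029 = 238.0290
O: 2 × 15.999 = 31.9980
Summing the contributions gives the formula mass.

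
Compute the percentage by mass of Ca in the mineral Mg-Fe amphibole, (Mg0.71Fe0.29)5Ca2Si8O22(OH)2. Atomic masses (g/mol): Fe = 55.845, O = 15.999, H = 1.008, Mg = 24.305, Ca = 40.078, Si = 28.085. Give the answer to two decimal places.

M((Mg0.71Fe0.29)5Ca2Si8O22(OH)2) = 858.086 g/mol.
Ca contributes 2 × 40.078 = 80.156 g per mole.
80.156/858.086 = 0.0934 → 9.34%.

9.34 mass %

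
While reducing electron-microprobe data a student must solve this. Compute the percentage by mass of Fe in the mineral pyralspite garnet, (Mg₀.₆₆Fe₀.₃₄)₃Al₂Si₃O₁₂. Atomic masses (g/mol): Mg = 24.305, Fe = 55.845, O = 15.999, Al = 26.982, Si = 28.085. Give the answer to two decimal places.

13.09 weight percent

Formula mass = 1.98*24.305 + 1.02*55.845 + 2*26.982 + 3*28.085 + 12*15.999 = 435.293 g/mol, of which 56.962 g is Fe.
So Fe makes up 56.962/435.293 = 0.1309 of the mass, i.e. 13.09%.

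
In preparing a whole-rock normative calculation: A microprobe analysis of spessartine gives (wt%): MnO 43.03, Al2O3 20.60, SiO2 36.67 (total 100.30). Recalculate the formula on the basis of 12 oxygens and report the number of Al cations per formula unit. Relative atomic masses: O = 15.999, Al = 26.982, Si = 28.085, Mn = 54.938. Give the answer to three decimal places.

43.03 wt% MnO ÷ 70.937 g/mol = 0.60659 mol, giving 0.60659 Mn and 0.60659 O.
20.60 wt% Al2O3 ÷ 101.961 g/mol = 0.20204 mol, giving 0.40408 Al and 0.60612 O.
36.67 wt% SiO2 ÷ 60.083 g/mol = 0.61032 mol, giving 0.61032 Si and 1.22064 O.
Oxygen sums to 2.43335; scaling by 12/2.43335 = 4.93147 puts the formula on 12 O.
Al: 0.40408 × 4.93147 = 1.993 atoms per formula unit.

1.993 Al apfu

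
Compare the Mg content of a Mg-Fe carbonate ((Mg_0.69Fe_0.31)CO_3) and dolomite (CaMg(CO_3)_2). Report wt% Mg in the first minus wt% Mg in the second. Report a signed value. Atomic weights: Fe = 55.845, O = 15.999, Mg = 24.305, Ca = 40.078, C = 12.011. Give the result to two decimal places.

4.64 percentage points

M((Mg_0.69Fe_0.31)CO_3) = 94.090 g/mol, so wt% Mg = 16.770/94.090 × 100 = 17.82%.
M(CaMg(CO_3)_2) = 184.399 g/mol, so wt% Mg = 24.305/184.399 × 100 = 13.18%.
17.82 − 13.18 = 4.64 pp.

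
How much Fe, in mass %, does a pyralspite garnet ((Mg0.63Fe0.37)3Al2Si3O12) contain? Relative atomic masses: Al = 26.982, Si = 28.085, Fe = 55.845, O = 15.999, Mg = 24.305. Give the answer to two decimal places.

14.15 mass %

Molar mass of (Mg0.63Fe0.37)3Al2Si3O12: 1.89×24.305 + 1.11×55.845 + 2×26.982 + 3×28.085 + 12×15.999 = 438.131 g/mol.
Mass of Fe per formula unit: 1.11 × 55.845 = 61.988 g.
Weight fraction Fe = 61.988 / 438.131 = 0.1415.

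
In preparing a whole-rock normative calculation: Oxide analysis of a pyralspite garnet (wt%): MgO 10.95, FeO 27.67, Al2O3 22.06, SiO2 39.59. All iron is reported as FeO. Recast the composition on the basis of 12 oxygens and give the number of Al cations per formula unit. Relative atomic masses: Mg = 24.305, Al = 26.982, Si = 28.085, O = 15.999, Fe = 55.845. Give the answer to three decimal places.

MgO (M=40.304): mol = 0.27169; Mg = 0.27169, O = 0.27169.
FeO (M=71.844): mol = 0.38514; Fe = 0.38514, O = 0.38514.
Al2O3 (M=101.961): mol = 0.21636; Al = 0.43272, O = 0.64908.
SiO2 (M=60.083): mol = 0.65892; Si = 0.65892, O = 1.31784.
ΣO = 2.62375; factor = 12/ΣO = 4.57361.
Al apfu = 0.43272 × 4.57361 = 1.979.

1.979 Al apfu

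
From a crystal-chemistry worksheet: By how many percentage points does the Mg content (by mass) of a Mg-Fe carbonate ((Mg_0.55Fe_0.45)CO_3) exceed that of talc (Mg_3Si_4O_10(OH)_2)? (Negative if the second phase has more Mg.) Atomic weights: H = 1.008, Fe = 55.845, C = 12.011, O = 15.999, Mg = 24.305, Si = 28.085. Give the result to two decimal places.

-5.66 percentage points

Mg in (Mg_0.55Fe_0.45)CO_3: molar mass 98.506 g/mol; 0.55×24.305 = 13.368 g → 13.57 wt%.
Mg in Mg_3Si_4O_10(OH)_2: molar mass 379.259 g/mol; 3×24.305 = 72.915 g → 19.23 wt%.
Difference = 13.57 − 19.23 = -5.66 percentage points.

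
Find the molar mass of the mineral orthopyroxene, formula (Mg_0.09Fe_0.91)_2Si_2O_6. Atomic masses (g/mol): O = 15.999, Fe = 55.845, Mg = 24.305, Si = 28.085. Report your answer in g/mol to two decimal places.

The formula mass is the sum 0.18·24.305 + 1.82·55.845 + 2·28.085 + 6·15.999.

258.18 g/mol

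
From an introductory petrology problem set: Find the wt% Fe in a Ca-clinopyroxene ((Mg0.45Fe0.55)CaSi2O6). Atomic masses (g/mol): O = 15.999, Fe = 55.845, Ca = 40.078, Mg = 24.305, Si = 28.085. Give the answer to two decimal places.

13.13 mass %

M((Mg0.45Fe0.55)CaSi2O6) = 233.894 g/mol.
Fe contributes 0.55 × 55.845 = 30.715 g per mole.
30.715/233.894 = 0.1313 → 13.13%.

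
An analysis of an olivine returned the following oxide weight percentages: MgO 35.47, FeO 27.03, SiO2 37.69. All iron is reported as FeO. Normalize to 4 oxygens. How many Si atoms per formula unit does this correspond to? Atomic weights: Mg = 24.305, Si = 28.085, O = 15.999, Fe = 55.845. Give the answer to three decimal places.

35.47 wt% MgO ÷ 40.304 g/mol = 0.88006 mol, giving 0.88006 Mg and 0.88006 O.
27.03 wt% FeO ÷ 71.844 g/mol = 0.37623 mol, giving 0.37623 Fe and 0.37623 O.
37.69 wt% SiO2 ÷ 60.083 g/mol = 0.62730 mol, giving 0.62730 Si and 1.25460 O.
Oxygen sums to 2.51089; scaling by 4/2.51089 = 1.59306 puts the formula on 4 O.
Si: 0.62730 × 1.59306 = 0.999 atoms per formula unit.

0.999 Si apfu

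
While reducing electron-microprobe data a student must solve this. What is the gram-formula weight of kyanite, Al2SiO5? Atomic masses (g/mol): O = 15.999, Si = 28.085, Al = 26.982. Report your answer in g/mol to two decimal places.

162.04 g/mol

M = 2×26.982 + 1×28.085 + 5×15.999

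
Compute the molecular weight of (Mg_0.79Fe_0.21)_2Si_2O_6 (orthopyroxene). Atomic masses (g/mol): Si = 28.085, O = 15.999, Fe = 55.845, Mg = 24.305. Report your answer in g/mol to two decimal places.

214.02 g/mol

The formula mass is the sum 1.58(24.305) + 0.42(55.845) + 2(28.085) + 6(15.999).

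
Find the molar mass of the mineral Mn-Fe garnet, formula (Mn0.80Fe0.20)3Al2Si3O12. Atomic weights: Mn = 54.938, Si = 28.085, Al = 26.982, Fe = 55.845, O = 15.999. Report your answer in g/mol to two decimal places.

The formula mass is the sum 2.40*54.938 + 0.60*55.845 + 2*26.982 + 3*28.085 + 12*15.999.

495.57 g/mol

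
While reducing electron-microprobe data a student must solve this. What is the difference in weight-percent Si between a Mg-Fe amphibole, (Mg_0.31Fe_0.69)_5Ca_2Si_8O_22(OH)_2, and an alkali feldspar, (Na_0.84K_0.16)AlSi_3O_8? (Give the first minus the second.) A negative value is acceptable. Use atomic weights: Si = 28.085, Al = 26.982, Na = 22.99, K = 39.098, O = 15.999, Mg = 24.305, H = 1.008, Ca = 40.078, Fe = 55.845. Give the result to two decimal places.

Si in (Mg_0.31Fe_0.69)_5Ca_2Si_8O_22(OH)_2: molar mass 921.166 g/mol; 8×28.085 = 224.680 g → 24.39 wt%.
Si in (Na_0.84K_0.16)AlSi_3O_8: molar mass 264.796 g/mol; 3×28.085 = 84.255 g → 31.82 wt%.
Difference = 24.39 − 31.82 = -7.43 percentage points.

-7.43 percentage points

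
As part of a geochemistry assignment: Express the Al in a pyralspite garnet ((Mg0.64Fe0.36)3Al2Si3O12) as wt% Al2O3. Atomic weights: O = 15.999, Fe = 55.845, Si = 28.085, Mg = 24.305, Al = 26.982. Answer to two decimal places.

Molar mass of (Mg0.64Fe0.36)3Al2Si3O12 = 1.92·24.305 + 1.08·55.845 + 2·26.982 + 3·28.085 + 12·15.999 = 437.185 g/mol.
Each formula unit contains 2 Al, equivalent to 2/2 = 1.0000 mol Al2O3.
M(Al2O3) = 2×26.982 + 3×15.999 = 101.961 g/mol.
Mass of Al2O3 per formula unit = 1.0000 × 101.961 = 101.961 g.
Al2O3 wt% = 101.961 / 437.185 × 100 = 23.32%.

23.32 wt%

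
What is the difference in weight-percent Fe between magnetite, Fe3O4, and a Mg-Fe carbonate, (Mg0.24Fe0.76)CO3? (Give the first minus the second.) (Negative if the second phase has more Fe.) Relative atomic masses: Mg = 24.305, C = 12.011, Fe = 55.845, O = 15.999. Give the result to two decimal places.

33.16 percentage points

First mineral: 167.535 g Fe in 231.531 g formula = 72.36 wt% Fe.
Second mineral: 42.442 g Fe in 108.283 g formula = 39.20 wt% Fe.
72.36% − 39.20% gives a difference of 33.16 percentage points.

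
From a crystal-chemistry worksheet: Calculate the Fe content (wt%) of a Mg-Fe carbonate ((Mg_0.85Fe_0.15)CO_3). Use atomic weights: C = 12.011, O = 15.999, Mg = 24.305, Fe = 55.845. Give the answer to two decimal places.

9.41 wt%

Formula mass = 0.85×24.305 + 0.15×55.845 + 1×12.011 + 3×15.999 = 89.044 g/mol, of which 8.377 g is Fe.
So Fe makes up 8.377/89.044 = 0.0941 of the mass, i.e. 9.41%.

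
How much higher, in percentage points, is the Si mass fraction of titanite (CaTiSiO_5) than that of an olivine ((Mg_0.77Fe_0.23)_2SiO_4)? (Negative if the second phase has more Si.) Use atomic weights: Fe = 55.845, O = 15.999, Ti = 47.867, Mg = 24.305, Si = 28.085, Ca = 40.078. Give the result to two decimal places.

Si in CaTiSiO_5: molar mass 196.025 g/mol; 1×28.085 = 28.085 g → 14.33 wt%.
Si in (Mg_0.77Fe_0.23)_2SiO_4: molar mass 155.199 g/mol; 1×28.085 = 28.085 g → 18.10 wt%.
Difference = 14.33 − 18.10 = -3.77 percentage points.

-3.77 percentage points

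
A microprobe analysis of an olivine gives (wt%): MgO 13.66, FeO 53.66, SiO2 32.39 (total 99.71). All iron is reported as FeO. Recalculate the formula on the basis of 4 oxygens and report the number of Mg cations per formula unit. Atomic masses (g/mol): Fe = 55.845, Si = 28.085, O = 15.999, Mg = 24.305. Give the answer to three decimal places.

MgO (M=40.304): mol = 0.33892; Mg = 0.33892, O = 0.33892.
FeO (M=71.844): mol = 0.74690; Fe = 0.74690, O = 0.74690.
SiO2 (M=60.083): mol = 0.53909; Si = 0.53909, O = 1.07818.
ΣO = 2.16400; factor = 4/ΣO = 1.84843.
Mg apfu = 0.33892 × 1.84843 = 0.626.

0.626 Mg apfu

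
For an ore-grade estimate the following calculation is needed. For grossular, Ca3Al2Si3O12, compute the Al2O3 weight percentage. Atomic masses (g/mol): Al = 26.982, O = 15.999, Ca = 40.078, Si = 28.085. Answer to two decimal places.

Formula mass = 450.441 g/mol.
2 Al → 1.0000 mol Al2O3 per formula unit; M(Al2O3) = 101.961, so Al2O3 mass = 101.961 g.
101.961/450.441 × 100 = 22.64 wt%.

22.64 wt%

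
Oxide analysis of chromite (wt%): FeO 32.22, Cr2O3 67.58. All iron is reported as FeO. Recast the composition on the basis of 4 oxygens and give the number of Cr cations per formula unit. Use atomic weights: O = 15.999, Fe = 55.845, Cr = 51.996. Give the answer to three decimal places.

1.996 Cr apfu

FeO: 32.22/71.844 = 0.44847 mol → 0.44847 mol Fe, 0.44847 mol O.
Cr2O3: 67.58/151.989 = 0.44464 mol → 0.88928 mol Cr, 1.33392 mol O.
Total oxygen = 1.78239 mol. Normalization factor = 4/1.78239 = 2.24418.
Cr per 4 O = 0.88928 × 2.24418 = 1.996.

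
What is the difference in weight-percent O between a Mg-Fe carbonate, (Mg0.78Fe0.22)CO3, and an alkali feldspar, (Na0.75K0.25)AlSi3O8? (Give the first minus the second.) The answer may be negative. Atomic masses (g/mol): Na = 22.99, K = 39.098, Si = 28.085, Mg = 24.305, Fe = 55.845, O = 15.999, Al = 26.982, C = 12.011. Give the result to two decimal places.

First mineral: 47.997 g O in 91.252 g formula = 52.60 wt% O.
Second mineral: 127.992 g O in 266.246 g formula = 48.07 wt% O.
52.60% − 48.07% gives a difference of 4.53 percentage points.

4.53 percentage points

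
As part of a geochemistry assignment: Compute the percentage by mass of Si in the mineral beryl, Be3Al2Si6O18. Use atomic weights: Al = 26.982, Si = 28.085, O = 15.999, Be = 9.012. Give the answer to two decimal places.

Formula mass = 3×9.012 + 2×26.982 + 6×28.085 + 18×15.999 = 537.492 g/mol, of which 168.510 g is Si.
So Si makes up 168.510/537.492 = 0.3135 of the mass, i.e. 31.35%.

31.35 mass %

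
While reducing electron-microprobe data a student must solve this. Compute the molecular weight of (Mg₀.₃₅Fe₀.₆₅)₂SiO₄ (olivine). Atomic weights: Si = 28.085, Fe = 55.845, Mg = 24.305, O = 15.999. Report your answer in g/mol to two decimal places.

181.69 g/mol

Mg: 0.70 × 24.305 = 17.0135
Fe: 1.30 × 55.845 = 72.5985
Si: 1 × 28.085 = 28.0850
O: 4 × 15.999 = 63.9960
Summing the contributions gives the formula mass.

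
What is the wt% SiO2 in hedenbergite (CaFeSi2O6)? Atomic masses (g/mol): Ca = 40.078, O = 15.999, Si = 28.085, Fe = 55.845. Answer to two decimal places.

Molar mass of CaFeSi2O6 = 1×40.078 + 1×55.845 + 2×28.085 + 6×15.999 = 248.087 g/mol.
Each formula unit contains 2 Si, equivalent to 2/1 = 2.0000 mol SiO2.
M(SiO2) = 1×28.085 + 2×15.999 = 60.083 g/mol.
Mass of SiO2 per formula unit = 2.0000 × 60.083 = 120.166 g.
SiO2 wt% = 120.166 / 248.087 × 100 = 48.44%.

48.44 wt%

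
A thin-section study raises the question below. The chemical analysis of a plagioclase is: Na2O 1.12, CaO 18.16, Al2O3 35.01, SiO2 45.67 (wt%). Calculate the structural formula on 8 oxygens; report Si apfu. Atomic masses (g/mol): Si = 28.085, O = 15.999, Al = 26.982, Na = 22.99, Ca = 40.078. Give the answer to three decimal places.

Na2O: 1.12/61.979 = 0.01807 mol → 0.03614 mol Na, 0.01807 mol O.
CaO: 18.16/56.077 = 0.32384 mol → 0.32384 mol Ca, 0.32384 mol O.
Al2O3: 35.01/101.961 = 0.34337 mol → 0.68674 mol Al, 1.03011 mol O.
SiO2: 45.67/60.083 = 0.76012 mol → 0.76012 mol Si, 1.52024 mol O.
Total oxygen = 2.89226 mol. Normalization factor = 8/2.89226 = 2.76600.
Si per 8 O = 0.76012 × 2.76600 = 2.102.

2.102 Si apfu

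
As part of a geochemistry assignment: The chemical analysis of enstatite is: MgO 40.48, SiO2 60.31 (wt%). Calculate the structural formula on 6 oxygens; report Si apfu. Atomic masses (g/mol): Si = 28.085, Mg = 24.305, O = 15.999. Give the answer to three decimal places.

MgO (M=40.304): mol = 1.00437; Mg = 1.00437, O = 1.00437.
SiO2 (M=60.083): mol = 1.00378; Si = 1.00378, O = 2.00756.
ΣO = 3.01193; factor = 6/ΣO = 1.99208.
Si apfu = 1.00378 × 1.99208 = 2.000.

2.000 Si apfu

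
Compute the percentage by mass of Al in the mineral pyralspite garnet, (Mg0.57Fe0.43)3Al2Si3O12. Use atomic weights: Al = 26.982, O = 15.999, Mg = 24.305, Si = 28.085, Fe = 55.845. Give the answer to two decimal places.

Formula mass = 1.71×24.305 + 1.29×55.845 + 2×26.982 + 3×28.085 + 12×15.999 = 443.809 g/mol, of which 53.964 g is Al.
So Al makes up 53.964/443.809 = 0.1216 of the mass, i.e. 12.16%.

12.16 mass %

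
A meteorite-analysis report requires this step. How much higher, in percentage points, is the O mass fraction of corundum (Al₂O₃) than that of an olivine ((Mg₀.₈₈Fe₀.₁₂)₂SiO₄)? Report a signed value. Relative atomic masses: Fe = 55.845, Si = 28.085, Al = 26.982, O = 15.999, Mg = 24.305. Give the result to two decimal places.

3.91 percentage points

M(Al₂O₃) = 101.961 g/mol, so wt% O = 47.997/101.961 × 100 = 47.07%.
M((Mg₀.₈₈Fe₀.₁₂)₂SiO₄) = 148.261 g/mol, so wt% O = 63.996/148.261 × 100 = 43.16%.
47.07 − 43.16 = 3.91 pp.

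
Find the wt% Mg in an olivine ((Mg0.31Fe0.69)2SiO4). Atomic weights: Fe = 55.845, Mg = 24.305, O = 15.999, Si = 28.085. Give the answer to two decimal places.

Molar mass of (Mg0.31Fe0.69)2SiO4: 0.62*24.305 + 1.38*55.845 + 1*28.085 + 4*15.999 = 184.216 g/mol.
Mass of Mg per formula unit: 0.62 × 24.305 = 15.069 g.
Weight fraction Mg = 15.069 / 184.216 = 0.0818.

8.18 mass %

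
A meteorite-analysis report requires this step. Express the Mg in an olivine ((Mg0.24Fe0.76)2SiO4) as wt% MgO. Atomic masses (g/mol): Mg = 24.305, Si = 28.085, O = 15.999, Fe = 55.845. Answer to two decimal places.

M((Mg0.24Fe0.76)2SiO4) = 188.632 g/mol; M(MgO) = 40.304 g/mol.
Moles MgO per formula unit = 0.48 Mg ÷ 1 = 0.4800.
MgO fraction = (0.4800 × 40.304) / 188.632 = 19.346/188.632 = 0.1026.

10.26 wt%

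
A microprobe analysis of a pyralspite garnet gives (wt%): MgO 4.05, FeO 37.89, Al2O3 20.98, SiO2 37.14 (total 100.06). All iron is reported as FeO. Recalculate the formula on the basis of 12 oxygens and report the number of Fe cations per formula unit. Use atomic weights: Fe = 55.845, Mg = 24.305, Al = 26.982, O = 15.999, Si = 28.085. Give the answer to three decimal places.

4.05 wt% MgO ÷ 40.304 g/mol = 0.10049 mol, giving 0.10049 Mg and 0.10049 O.
37.89 wt% FeO ÷ 71.844 g/mol = 0.52739 mol, giving 0.52739 Fe and 0.52739 O.
20.98 wt% Al2O3 ÷ 101.961 g/mol = 0.20576 mol, giving 0.41152 Al and 0.61728 O.
37.14 wt% SiO2 ÷ 60.083 g/mol = 0.61814 mol, giving 0.61814 Si and 1.23628 O.
Oxygen sums to 2.48144; scaling by 12/2.48144 = 4.83590 puts the formula on 12 O.
Fe: 0.52739 × 4.83590 = 2.550 atoms per formula unit.

2.550 Fe apfu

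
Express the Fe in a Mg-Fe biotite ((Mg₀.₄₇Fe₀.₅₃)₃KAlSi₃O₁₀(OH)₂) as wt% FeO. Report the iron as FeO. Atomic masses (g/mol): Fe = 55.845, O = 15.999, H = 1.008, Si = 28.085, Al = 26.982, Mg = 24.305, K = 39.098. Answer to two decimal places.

M((Mg₀.₄₇Fe₀.₅₃)₃KAlSi₃O₁₀(OH)₂) = 467.403 g/mol; M(FeO) = 71.844 g/mol.
Moles FeO per formula unit = 1.59 Fe ÷ 1 = 1.5900.
FeO fraction = (1.5900 × 71.844) / 467.403 = 114.232/467.403 = 0.2444.

24.44 wt%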